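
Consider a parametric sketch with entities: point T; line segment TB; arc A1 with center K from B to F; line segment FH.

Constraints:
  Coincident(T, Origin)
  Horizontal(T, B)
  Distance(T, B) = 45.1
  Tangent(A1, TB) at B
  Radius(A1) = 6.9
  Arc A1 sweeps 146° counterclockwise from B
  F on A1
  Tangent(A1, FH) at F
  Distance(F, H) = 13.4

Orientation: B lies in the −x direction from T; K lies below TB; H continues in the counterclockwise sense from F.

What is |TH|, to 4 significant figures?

42.86

On A1, B sits at bearing 90° from K; a 146° counterclockwise sweep puts F at bearing 236°, so F = K + 6.9·(cos 236°, sin 236°) = (-48.96, -12.62). A1 meets FH tangentially, so KF is at right angles to FH, so FH runs along (−sin 236°, cos 236°); with |FH| = 13.4, H = (-37.85, -20.11). Then |TH| = |H − T| = 42.86.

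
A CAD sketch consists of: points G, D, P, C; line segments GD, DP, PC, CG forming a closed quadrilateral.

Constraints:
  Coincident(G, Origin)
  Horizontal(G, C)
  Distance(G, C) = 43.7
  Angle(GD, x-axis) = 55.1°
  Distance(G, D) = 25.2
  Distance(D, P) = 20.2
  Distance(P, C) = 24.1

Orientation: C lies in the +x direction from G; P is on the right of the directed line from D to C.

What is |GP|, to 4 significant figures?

19.66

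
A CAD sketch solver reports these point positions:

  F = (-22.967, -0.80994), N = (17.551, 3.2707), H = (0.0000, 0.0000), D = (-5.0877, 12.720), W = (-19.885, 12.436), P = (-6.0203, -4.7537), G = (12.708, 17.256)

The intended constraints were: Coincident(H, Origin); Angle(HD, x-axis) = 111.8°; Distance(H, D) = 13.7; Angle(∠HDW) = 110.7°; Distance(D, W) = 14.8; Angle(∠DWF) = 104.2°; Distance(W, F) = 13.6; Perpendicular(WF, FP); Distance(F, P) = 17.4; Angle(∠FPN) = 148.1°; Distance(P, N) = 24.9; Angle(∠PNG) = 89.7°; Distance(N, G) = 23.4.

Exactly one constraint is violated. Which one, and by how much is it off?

Distance(N, G) = 23.4 — off by 8.60.

H = (0.00, 0.00) ✓; HD at 111.8° ✓; |HD| = 13.70 ✓; ∠HDW = 110.7° ✓; |DW| = 14.80 ✓; ∠DWF = 104.2° ✓; |WF| = 13.60 ✓; ∠(WF, FP) = 90.00° ✓; |FP| = 17.40 ✓; ∠FPN = 148.1° ✓; |PN| = 24.90 ✓; ∠PNG = 89.70° ✓; |NG| = 14.80 ✗.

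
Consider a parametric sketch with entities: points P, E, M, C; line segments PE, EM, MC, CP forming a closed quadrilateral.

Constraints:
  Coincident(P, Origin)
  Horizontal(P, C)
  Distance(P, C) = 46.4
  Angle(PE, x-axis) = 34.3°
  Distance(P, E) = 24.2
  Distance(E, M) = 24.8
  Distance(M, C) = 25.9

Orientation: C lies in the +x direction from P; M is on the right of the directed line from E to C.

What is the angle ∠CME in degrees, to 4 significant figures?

71.74°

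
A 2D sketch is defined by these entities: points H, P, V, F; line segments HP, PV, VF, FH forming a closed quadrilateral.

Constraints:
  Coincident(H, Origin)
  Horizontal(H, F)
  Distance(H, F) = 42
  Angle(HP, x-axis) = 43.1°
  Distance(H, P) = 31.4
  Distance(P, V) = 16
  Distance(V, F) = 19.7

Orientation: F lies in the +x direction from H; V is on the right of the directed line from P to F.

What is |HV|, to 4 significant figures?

23.71

Checks: |PV| = 16.00 ✓; |VF| = 19.70 ✓.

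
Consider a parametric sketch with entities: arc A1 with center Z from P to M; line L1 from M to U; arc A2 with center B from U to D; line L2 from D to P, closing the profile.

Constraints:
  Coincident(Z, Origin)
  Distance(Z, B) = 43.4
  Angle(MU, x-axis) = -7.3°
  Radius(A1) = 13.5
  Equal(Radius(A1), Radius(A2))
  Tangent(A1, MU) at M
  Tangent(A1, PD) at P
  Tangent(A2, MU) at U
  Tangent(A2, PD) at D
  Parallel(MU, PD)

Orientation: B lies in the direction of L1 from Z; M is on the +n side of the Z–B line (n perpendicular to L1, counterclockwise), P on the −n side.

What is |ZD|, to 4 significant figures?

45.45

Tangency of A1 to both parallel lines with radius 13.5 puts M and P at Z ± 13.5·n: M = (1.715, 13.39), P = (-1.715, -13.39). Equal radii place U and D the same way about B: U = B + 13.5·n = (44.76, 7.876), D = B − 13.5·n = (41.33, -18.91). Then |ZD| = |D − Z| = 45.45.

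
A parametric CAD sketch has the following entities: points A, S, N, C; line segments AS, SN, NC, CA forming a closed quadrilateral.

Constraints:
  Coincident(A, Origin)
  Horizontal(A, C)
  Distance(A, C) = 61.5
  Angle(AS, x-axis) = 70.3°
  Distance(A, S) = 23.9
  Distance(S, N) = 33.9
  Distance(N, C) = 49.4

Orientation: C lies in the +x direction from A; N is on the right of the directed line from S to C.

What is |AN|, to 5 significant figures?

17.278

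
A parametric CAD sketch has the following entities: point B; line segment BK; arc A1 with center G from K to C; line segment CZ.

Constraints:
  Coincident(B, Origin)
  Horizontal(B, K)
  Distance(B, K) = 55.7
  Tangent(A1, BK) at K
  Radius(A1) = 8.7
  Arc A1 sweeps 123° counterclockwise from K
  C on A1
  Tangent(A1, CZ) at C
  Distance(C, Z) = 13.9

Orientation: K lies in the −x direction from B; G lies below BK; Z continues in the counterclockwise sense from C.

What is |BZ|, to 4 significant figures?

60.84

B is at the origin; B and K share the same y with |BK| = 55.7 and K on the −x side, so K = (-55.70, 0.000). A1 meets BK tangentially, so GK is at right angles to BK, so G = K + (0, -8.7) = (-55.70, -8.700). On A1, K sits at bearing 90° from G; a 123° counterclockwise sweep puts C at bearing 213°, so C = G + 8.7·(cos 213°, sin 213°) = (-63.00, -13.44). Tangency of A1 to CZ means the radius GC is perpendicular to CZ, so CZ runs along (−sin 213°, cos 213°); with |CZ| = 13.9, Z = (-55.43, -25.10). Then |BZ| = |Z − B| = 60.84.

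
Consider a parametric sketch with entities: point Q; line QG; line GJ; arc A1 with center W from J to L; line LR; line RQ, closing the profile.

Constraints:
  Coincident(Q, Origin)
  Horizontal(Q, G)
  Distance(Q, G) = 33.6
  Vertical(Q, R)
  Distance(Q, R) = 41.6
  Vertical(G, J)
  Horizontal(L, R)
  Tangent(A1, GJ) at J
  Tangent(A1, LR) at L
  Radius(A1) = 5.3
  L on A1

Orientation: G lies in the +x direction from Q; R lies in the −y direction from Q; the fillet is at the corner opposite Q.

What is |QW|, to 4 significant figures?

46.03

Q is at the origin; Q and G share the same y with |QG| = 33.6 and G on the +x side, so G = (33.60, 0.000). Q and R share the same x with |QR| = 41.6 and R on the −y side, so R = (0.000, -41.60). The virtual corner opposite Q is at (33.60, -41.60). Since A1 is tangent to GJ there, WJ ⟂ GJ and tangency of A1 to LR means the radius WL is perpendicular to LR, with radius 5.3, so the center W sits 5.3 in from both sides at W = (28.30, -36.30). Then |QW| = |W − Q| = 46.03.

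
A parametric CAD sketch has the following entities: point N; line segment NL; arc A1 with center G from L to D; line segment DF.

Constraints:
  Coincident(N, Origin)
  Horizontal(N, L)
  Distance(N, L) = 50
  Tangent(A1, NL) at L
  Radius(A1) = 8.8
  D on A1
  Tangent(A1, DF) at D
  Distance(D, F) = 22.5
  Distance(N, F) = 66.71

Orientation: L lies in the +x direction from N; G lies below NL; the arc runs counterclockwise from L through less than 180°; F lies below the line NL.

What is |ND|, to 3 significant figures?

46.0

N is at the origin; NL is horizontal with |NL| = 50.0 and L on the +x side, so L = (50.0, 0.00). Since A1 is tangent to NL there, GL ⟂ NL, so G = L + (0, -8.8) = (50.0, -8.80). Since GD ⟂ DF (tangency), |GF| = √(8.8² + 22.5²) = 24.2 regardless of where D sits on A1. So F lies on both circle(N, 66.71) and circle(G, 24.2); the below-NL intersection is F = (58.9, -31.2). D is the foot of the tangent from F: D = (43.6, -14.8).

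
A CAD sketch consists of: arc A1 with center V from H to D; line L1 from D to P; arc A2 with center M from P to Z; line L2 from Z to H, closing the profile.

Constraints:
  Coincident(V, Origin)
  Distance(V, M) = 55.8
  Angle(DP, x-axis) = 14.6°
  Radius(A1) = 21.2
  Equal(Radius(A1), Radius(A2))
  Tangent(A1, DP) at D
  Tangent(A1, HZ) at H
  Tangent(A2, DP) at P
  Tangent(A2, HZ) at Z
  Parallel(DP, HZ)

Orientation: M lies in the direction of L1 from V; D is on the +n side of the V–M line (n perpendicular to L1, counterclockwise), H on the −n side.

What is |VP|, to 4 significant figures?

59.69

The slot axis is L1's direction at 14.6°, so u = (cos 14.6°, sin 14.6°) = (0.9677, 0.2521) and n = (−sin 14.6°, cos 14.6°) = (-0.2521, 0.9677). V is at the origin and M lies 55.8 along u from V, so M = 55.8·u = (54.00, 14.07). Tangency of A1 to both parallel lines with radius 21.2 puts D and H at V ± 21.2·n: D = (-5.344, 20.52), H = (5.344, -20.52). Equal radii place P and Z the same way about M: P = M + 21.2·n = (48.65, 34.58), Z = M − 21.2·n = (59.34, -6.450). Then |VP| = |P − V| = 59.69.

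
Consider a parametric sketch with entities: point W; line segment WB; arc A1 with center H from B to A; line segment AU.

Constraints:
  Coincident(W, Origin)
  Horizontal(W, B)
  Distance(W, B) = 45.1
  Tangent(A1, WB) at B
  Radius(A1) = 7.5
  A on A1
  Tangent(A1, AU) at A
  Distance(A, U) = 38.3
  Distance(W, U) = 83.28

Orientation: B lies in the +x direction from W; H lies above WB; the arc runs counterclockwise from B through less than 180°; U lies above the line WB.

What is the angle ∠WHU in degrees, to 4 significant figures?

158.6°

W is at the origin; W and B share the same y with |WB| = 45.1 and B on the +x side, so B = (45.10, 0.000). A1 meets WB tangentially, so HB is at right angles to WB, so H = B + (0, 7.5) = (45.10, 7.500). Since HA ⟂ AU (tangency), |HU| = √(7.5² + 38.3²) = 39.03 regardless of where A sits on A1. So U lies on both circle(W, 83.28) and circle(H, 39.03); the above-WB intersection is U = (78.60, 27.52). A is the foot of the tangent from U: A = (50.11, 1.921).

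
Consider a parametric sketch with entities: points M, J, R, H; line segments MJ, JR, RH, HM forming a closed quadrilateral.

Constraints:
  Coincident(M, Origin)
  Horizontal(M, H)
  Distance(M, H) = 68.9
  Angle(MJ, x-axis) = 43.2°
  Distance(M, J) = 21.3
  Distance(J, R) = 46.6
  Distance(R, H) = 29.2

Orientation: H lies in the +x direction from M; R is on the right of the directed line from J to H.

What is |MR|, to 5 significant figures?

51.125

Checks: |JR| = 46.60 ✓; |RH| = 29.20 ✓.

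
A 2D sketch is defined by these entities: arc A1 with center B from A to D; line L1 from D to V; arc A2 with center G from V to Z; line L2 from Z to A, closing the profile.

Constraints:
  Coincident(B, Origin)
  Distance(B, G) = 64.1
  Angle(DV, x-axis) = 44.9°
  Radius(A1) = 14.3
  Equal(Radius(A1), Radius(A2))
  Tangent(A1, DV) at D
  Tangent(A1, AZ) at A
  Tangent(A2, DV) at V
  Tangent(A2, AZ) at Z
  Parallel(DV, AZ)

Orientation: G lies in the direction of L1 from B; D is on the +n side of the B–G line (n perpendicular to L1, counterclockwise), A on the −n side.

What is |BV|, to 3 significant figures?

65.7

The slot axis is L1's direction at 44.9°, so u = (cos 44.9°, sin 44.9°) = (0.708, 0.706) and n = (−sin 44.9°, cos 44.9°) = (-0.706, 0.708). B is at the origin and G lies 64.1 along u from B, so G = 64.1·u = (45.4, 45.2). Tangency of A1 to both parallel lines with radius 14.3 puts D and A at B ± 14.3·n: D = (-10.1, 10.1), A = (10.1, -10.1). Equal radii place V and Z the same way about G: V = G + 14.3·n = (35.3, 55.4), Z = G − 14.3·n = (55.5, 35.1). Then |BV| = |V − B| = 65.7.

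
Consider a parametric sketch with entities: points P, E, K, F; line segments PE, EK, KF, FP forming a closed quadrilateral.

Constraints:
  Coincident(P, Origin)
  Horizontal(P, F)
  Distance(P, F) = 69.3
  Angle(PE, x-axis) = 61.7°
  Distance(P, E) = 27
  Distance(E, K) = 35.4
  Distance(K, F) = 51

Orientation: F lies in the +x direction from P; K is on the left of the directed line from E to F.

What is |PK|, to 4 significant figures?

60.55

Checks: |EK| = 35.40 ✓; |KF| = 51.00 ✓.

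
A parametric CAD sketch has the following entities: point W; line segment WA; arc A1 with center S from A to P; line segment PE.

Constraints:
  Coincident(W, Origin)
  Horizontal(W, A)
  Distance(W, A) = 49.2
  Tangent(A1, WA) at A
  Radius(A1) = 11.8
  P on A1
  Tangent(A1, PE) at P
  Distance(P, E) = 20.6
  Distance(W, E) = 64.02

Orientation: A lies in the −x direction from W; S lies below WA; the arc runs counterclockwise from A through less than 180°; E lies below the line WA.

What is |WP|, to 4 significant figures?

62.35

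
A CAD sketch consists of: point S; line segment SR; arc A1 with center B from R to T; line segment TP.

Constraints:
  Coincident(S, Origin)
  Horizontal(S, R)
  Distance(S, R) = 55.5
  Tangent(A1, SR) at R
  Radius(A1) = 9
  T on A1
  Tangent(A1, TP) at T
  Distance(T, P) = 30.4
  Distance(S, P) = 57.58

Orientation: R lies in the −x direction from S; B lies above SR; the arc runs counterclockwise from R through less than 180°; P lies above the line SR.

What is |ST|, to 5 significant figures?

47.237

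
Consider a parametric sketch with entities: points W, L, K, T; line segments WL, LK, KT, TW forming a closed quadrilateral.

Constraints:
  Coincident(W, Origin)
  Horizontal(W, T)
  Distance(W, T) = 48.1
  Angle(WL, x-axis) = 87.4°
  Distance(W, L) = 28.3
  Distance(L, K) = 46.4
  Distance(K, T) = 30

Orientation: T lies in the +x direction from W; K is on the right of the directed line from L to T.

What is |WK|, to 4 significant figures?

25.29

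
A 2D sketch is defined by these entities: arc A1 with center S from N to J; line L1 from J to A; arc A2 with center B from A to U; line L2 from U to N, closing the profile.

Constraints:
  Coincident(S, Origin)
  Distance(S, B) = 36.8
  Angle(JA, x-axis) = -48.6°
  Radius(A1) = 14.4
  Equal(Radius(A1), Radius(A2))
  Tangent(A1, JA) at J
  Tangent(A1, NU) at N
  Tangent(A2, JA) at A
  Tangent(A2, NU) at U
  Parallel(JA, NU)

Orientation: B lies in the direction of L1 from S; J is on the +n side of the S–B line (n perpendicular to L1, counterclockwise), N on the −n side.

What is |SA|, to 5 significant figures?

39.517

Tangency of A1 to both parallel lines with radius 14.4 puts J and N at S ± 14.4·n: J = (10.802, 9.5229), N = (-10.802, -9.5229). Equal radii place A and U the same way about B: A = B + 14.4·n = (35.138, -18.081), U = B − 14.4·n = (13.535, -37.127). Then |SA| = |A − S| = 39.517.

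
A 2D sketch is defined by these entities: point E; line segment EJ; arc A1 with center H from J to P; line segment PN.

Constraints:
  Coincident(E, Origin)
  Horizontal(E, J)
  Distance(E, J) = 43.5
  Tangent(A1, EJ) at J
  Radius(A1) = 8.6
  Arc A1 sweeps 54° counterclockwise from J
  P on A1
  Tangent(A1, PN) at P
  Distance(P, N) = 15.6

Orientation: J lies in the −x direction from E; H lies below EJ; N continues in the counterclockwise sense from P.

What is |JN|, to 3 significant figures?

22.8

E is at the origin; EJ is horizontal with |EJ| = 43.5 and J on the −x side, so J = (-43.5, 0.00). The tangent condition forces HJ to be normal to EJ, so H = J + (0, -8.6) = (-43.5, -8.60). On A1, J sits at bearing 90° from H; a 54° counterclockwise sweep puts P at bearing 144°, so P = H + 8.6·(cos 144°, sin 144°) = (-50.5, -3.55). Since A1 is tangent to PN there, HP ⟂ PN, so PN runs along (−sin 144°, cos 144°); with |PN| = 15.6, N = (-59.6, -16.2). Then |JN| = |N − J| = 22.8.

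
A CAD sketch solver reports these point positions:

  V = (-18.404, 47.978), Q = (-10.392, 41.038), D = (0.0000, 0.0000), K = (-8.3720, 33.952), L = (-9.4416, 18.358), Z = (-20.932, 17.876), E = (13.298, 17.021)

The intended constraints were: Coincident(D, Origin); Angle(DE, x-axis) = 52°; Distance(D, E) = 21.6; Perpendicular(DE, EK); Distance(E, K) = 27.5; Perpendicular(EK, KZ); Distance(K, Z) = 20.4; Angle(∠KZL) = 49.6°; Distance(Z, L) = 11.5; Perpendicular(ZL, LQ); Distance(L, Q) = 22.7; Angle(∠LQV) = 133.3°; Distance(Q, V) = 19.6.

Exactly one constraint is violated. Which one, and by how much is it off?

Distance(Q, V) = 19.6 — off by 9.00.

D = (0.00, 0.00) ✓; DE at 52.00° ✓; |DE| = 21.60 ✓; ∠(DE, EK) = 90.00° ✓; |EK| = 27.50 ✓; ∠(EK, KZ) = 90.00° ✓; |KZ| = 20.40 ✓; ∠KZL = 49.60° ✓; |ZL| = 11.50 ✓; ∠(ZL, LQ) = 90.00° ✓; |LQ| = 22.70 ✓; ∠LQV = 133.3° ✓; |QV| = 10.60 ✗.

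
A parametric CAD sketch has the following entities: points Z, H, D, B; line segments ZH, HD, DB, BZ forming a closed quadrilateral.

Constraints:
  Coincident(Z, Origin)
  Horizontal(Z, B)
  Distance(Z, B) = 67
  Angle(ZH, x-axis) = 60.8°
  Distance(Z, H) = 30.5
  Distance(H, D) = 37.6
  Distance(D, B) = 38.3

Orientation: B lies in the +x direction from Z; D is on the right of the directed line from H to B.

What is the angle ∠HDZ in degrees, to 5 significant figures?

51.896°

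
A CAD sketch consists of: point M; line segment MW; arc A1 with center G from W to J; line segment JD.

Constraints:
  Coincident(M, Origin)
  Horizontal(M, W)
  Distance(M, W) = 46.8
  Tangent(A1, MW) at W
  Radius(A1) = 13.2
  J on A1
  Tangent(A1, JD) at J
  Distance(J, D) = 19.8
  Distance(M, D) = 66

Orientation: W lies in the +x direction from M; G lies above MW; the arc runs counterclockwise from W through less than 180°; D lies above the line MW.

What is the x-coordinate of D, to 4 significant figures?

55.82

Checks: |MW| = 46.80 ✓; |GJ| = 13.20 ✓; ∠(GJ, JD) = 90.00° ✓; |JD| = 19.80 ✓; |MD| = 66.00 ✓.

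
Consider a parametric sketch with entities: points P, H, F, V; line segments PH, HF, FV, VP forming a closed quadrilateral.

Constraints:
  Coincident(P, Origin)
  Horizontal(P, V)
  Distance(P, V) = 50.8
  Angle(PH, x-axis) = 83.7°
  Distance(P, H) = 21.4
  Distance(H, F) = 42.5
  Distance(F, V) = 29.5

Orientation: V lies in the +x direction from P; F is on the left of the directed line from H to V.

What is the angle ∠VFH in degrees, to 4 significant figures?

92.82°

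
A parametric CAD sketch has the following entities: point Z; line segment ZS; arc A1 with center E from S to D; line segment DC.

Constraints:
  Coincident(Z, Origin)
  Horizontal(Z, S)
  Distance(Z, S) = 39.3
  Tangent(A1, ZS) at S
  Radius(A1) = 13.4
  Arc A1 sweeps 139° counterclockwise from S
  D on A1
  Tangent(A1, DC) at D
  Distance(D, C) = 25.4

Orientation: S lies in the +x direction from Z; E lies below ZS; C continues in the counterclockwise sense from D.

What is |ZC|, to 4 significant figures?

63.89

On A1, S sits at bearing 90° from E; a 139° counterclockwise sweep puts D at bearing 229°, so D = E + 13.4·(cos 229°, sin 229°) = (30.51, -23.51). The tangent condition forces ED to be normal to DC, so DC runs along (−sin 229°, cos 229°); with |DC| = 25.4, C = (49.68, -40.18). Then |ZC| = |C − Z| = 63.89.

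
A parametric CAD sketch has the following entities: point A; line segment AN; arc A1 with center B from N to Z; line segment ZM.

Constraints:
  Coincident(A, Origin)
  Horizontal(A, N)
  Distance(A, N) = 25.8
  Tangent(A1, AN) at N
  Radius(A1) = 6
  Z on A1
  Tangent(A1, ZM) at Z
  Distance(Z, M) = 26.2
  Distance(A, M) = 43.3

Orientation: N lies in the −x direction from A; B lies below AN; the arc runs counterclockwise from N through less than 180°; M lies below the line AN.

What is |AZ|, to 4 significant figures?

32.47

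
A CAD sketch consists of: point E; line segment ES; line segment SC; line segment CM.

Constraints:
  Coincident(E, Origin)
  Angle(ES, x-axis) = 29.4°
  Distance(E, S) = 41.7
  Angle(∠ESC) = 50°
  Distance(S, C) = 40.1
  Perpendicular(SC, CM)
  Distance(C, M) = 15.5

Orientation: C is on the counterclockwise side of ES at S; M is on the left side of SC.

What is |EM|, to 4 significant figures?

21.15

∠ESC = 50.0°, so SC runs at 29.4° + (180° − 50.0°) = 159.4° from the x-axis; with |SC| = 40.1, C = S + 40.1·(cos 159.4°, sin 159.4°) = (-1.206, 34.58). The perpendicularity gives CM at right angles to SC; with |CM| = 15.5 on the left of SC, M = C + 15.5·(-0.3518, -0.9361) = (-6.660, 20.07). Then |EM| = |M − E| = 21.15.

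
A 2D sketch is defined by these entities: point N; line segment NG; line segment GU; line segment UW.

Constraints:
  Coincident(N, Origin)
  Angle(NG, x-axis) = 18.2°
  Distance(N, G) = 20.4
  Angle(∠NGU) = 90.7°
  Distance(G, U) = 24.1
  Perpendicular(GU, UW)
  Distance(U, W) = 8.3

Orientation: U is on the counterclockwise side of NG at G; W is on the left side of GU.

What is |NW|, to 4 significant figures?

27.19

N is at the origin; NG runs at 18.2° with length 20.4, so G = 20.4·(cos 18.2°, sin 18.2°) = (19.38, 6.372). ∠NGU = 90.7°, so GU runs at 18.2° + (180° − 90.7°) = 107.5° from the x-axis; with |GU| = 24.1, U = G + 24.1·(cos 107.5°, sin 107.5°) = (12.13, 29.36). The perpendicularity gives UW at right angles to GU; with |UW| = 8.3 on the left of GU, W = U + 8.3·(-0.9537, -0.3007) = (4.217, 26.86). Then |NW| = |W − N| = 27.19.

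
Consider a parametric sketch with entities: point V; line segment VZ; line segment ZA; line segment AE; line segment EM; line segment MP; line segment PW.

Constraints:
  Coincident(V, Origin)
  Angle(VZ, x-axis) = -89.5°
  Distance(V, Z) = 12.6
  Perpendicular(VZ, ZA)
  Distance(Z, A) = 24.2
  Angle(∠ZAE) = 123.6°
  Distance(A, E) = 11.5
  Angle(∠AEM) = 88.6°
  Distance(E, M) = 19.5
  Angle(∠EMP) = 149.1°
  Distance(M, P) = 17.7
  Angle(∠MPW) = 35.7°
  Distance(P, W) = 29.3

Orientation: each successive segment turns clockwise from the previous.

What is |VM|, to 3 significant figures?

15.9

∠ZAE = 123.6° gives AE at 124° from the x-axis; with |AE| = 11.5, E = (-30.5, -3.29). ∠AEM = 88.6° gives EM at 32.7° from the x-axis; with |EM| = 19.5, M = (-14.1, 7.25). Then |VM| = |M − V| = 15.9.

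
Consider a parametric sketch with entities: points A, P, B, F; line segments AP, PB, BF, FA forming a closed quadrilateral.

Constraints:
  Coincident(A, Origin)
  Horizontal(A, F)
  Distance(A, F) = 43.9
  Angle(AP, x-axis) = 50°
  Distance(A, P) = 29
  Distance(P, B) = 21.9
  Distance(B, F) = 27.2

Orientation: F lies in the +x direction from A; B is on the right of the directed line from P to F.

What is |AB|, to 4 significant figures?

16.71

A is at the origin; AF is horizontal with |AF| = 43.9 and F in +x, so F = (43.9, 0). AP runs at 50.0° with |AP| = 29.0, so P = (18.64, 22.22). B is determined by |PB| = 21.9 and |BF| = 27.2 together: it lies at the intersection of circle(P, 21.9) and circle(F, 27.2). With |PF| = 33.64, the foot of the radical line on PF is 12.95 from P and the perpendicular offset is √(21.9² − 12.95²) = 17.66. Taking the right-of-PF solution: B = (16.70, 0.4012).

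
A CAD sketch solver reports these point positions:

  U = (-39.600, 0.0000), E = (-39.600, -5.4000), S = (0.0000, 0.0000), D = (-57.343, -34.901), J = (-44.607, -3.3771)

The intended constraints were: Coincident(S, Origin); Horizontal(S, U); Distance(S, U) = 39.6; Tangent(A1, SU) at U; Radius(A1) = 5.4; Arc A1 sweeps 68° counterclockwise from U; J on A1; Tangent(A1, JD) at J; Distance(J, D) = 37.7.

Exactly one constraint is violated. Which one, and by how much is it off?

Distance(J, D) = 37.7 — off by 3.70.

S = (0.00, 0.00) ✓; S.y = 0.00, U.y = 0.00 ✓; |SU| = 39.60 ✓; ∠(EU, US) = 90.00° ✓; |EU| = 5.400 ✓; bearing(E→J) − bearing(E→U) = 68.00° ✓; |EJ| = 5.400 ✓; ∠(EJ, JD) = 90.00° ✓; |JD| = 34.00 ✗.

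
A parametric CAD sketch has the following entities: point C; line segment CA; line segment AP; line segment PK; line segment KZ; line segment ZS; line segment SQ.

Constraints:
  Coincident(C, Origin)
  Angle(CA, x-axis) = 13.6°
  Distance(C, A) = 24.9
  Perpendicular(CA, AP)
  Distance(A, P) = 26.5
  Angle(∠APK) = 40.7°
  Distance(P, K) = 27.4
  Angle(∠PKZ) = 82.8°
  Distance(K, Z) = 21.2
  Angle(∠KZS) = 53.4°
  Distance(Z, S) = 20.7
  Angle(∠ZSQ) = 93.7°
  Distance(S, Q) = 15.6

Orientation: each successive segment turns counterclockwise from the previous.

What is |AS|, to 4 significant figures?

14.75

C is at the origin; CA runs at 13.6° with length 24.9, so A = (24.20, 5.855). CA ⟂ AP, so AP runs at 103.6°; with |AP| = 26.5, P = (17.97, 31.61). ∠APK = 40.7° gives PK at -117.1° from the x-axis; with |PK| = 27.4, K = (5.489, 7.220). ∠PKZ = 82.8° gives KZ at -19.90° from the x-axis; with |KZ| = 21.2, Z = (25.42, 0.004128). ∠KZS = 53.4° gives ZS at 106.7° from the x-axis; with |ZS| = 20.7, S = (19.47, 19.83). Then |AS| = |S − A| = 14.75.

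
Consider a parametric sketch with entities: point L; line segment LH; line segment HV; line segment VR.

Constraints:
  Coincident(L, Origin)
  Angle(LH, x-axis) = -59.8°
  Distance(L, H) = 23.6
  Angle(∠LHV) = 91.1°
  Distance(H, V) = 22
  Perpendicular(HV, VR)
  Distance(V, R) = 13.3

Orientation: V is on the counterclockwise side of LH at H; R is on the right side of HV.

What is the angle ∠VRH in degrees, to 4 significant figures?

58.85°

L is at the origin; LH runs at -59.8° with length 23.6, so H = 23.6·(cos -59.8°, sin -59.8°) = (11.87, -20.40). ∠LHV = 91.1°, so HV runs at -59.8° + (180° − 91.1°) = 29.10° from the x-axis; with |HV| = 22.0, V = H + 22.0·(cos 29.10°, sin 29.10°) = (31.09, -9.698). HV ⟂ VR; with |VR| = 13.3 on the right of HV, R = V + 13.3·(0.4863, -0.8738) = (37.56, -21.32). Then cos ∠VRH = RV·RH / (|RV||RH|), giving 58.85°.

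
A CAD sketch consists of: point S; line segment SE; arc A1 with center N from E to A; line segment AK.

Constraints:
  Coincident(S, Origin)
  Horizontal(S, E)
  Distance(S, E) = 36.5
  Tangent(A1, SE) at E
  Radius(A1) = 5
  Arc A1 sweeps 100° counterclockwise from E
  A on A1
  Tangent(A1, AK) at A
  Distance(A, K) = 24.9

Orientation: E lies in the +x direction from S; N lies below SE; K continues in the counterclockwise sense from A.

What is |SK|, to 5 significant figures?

47.036

S is at the origin; SE is horizontal with |SE| = 36.5 and E on the +x side, so E = (36.500, 0.0000). The tangent condition forces NE to be normal to SE, so N = E + (0, -5) = (36.500, -5.0000). On A1, E sits at bearing 90° from N; a 100° counterclockwise sweep puts A at bearing 190°, so A = N + 5.0·(cos 190°, sin 190°) = (31.576, -5.8682). The tangent condition forces NA to be normal to AK, so AK runs along (−sin 190°, cos 190°); with |AK| = 24.9, K = (35.900, -30.390). Then |SK| = |K − S| = 47.036.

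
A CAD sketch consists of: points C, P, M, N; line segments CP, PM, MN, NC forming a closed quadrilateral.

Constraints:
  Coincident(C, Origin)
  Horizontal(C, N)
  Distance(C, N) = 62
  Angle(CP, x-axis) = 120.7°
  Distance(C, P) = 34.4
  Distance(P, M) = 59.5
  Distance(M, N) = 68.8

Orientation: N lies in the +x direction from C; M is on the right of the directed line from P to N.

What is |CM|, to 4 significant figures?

27.60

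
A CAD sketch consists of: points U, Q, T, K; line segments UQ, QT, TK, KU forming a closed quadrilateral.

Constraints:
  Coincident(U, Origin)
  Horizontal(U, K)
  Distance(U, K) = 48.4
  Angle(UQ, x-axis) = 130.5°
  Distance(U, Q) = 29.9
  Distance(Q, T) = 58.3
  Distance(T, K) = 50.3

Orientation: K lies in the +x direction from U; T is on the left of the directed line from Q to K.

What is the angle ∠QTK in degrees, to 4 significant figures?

82.03°

U is at the origin; U and K share the same y with |UK| = 48.4 and K in +x, so K = (48.4, 0). UQ runs at 130.5° with |UQ| = 29.9, so Q = (-19.42, 22.74). T is determined by |QT| = 58.3 and |TK| = 50.3 together: it lies at the intersection of circle(Q, 58.3) and circle(K, 50.3). With |QK| = 71.53, the foot of the radical line on QK is 41.84 from Q and the perpendicular offset is √(58.3² − 41.84²) = 40.60. Taking the left-of-QK solution: T = (33.15, 47.93).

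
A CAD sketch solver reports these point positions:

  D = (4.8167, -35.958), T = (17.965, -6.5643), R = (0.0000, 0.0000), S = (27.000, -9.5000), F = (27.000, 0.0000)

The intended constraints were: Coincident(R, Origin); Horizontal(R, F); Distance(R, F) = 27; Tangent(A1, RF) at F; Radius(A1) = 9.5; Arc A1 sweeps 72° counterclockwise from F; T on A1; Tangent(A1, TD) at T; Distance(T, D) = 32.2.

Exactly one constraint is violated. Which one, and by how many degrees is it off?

Tangent(A1, TD) at T — off by 6.10°.

R = (0.00, 0.00) ✓; R.y = 0.00, F.y = 0.00 ✓; |RF| = 27.00 ✓; ∠(SF, FR) = 90.00° ✓; |SF| = 9.500 ✓; bearing(S→T) − bearing(S→F) = 72.00° ✓; |ST| = 9.500 ✓; ∠(ST, TD) = 96.10° ✗; |TD| = 32.20 ✓.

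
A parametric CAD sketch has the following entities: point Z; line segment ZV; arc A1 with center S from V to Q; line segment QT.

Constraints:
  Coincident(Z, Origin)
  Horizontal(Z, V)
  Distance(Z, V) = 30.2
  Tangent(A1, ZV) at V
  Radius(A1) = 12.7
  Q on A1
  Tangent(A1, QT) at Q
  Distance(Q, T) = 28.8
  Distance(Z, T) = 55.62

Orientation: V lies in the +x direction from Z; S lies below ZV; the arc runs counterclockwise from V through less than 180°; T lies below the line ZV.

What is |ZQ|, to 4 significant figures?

27.25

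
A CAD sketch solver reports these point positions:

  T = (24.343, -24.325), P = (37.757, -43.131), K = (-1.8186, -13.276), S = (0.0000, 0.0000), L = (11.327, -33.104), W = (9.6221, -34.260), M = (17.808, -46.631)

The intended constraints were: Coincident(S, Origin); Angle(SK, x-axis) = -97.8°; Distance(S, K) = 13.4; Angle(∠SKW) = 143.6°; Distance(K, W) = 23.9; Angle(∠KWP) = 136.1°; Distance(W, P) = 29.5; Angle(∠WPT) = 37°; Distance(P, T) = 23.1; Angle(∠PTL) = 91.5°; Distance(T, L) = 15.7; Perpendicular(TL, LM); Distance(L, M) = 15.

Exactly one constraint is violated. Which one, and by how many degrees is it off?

Perpendicular(TL, LM) — off by 8.40°.

S = (0.00, 0.00) ✓; SK at -97.80° ✓; |SK| = 13.40 ✓; ∠SKW = 143.6° ✓; |KW| = 23.90 ✓; ∠KWP = 136.1° ✓; |WP| = 29.50 ✓; ∠WPT = 37.00° ✓; |PT| = 23.10 ✓; ∠PTL = 91.50° ✓; |TL| = 15.70 ✓; ∠(TL, LM) = 81.60° ✗; |LM| = 15.00 ✓.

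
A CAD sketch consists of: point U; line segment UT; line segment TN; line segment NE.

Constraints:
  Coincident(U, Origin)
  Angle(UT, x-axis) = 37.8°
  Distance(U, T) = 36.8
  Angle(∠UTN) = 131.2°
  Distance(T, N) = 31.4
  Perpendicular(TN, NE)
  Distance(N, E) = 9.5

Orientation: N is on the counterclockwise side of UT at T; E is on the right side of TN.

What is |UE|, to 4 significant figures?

66.92

U is at the origin; UT runs at 37.8° with length 36.8, so T = 36.8·(cos 37.8°, sin 37.8°) = (29.08, 22.55). ∠UTN = 131.2°, so TN runs at 37.8° + (180° − 131.2°) = 86.60° from the x-axis; with |TN| = 31.4, N = T + 31.4·(cos 86.60°, sin 86.60°) = (30.94, 53.90). The perpendicularity gives NE at right angles to TN; with |NE| = 9.5 on the right of TN, E = N + 9.5·(0.9982, -0.05931) = (40.42, 53.34). Then |UE| = |E − U| = 66.92.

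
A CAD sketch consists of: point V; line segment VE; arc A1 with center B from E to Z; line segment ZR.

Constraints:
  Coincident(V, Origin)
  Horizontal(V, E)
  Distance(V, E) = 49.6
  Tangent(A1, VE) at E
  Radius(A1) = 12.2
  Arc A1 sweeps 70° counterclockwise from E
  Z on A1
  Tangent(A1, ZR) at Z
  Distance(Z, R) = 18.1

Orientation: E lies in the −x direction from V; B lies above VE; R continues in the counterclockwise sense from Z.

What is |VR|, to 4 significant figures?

40.59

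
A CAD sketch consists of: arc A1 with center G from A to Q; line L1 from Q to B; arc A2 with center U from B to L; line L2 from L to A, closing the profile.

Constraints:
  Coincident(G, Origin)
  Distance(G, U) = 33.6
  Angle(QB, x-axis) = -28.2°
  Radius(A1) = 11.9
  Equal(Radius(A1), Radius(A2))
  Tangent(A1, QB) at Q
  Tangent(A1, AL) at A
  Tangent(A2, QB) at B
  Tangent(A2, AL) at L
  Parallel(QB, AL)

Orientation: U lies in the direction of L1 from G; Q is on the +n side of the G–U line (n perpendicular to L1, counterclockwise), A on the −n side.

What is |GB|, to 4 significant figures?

35.65

Tangency of A1 to both parallel lines with radius 11.9 puts Q and A at G ± 11.9·n: Q = (5.623, 10.49), A = (-5.623, -10.49). Equal radii place B and L the same way about U: B = U + 11.9·n = (35.24, -5.390), L = U − 11.9·n = (23.99, -26.37). Then |GB| = |B − G| = 35.65.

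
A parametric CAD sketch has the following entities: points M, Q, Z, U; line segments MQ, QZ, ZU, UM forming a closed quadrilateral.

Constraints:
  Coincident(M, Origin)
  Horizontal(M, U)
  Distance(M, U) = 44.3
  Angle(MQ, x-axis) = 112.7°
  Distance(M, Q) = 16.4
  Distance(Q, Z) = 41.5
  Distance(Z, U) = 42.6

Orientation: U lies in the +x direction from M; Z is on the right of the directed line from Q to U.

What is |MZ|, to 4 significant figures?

25.11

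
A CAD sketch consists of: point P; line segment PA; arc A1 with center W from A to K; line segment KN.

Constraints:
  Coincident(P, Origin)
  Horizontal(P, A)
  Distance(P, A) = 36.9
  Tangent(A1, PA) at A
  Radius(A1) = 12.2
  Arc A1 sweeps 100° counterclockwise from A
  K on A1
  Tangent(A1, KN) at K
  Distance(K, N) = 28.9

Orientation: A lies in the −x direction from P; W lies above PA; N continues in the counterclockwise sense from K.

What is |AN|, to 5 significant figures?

43.348

On A1, A sits at bearing -90° from W; a 100° counterclockwise sweep puts K at bearing 10°, so K = W + 12.2·(cos 10°, sin 10°) = (-24.885, 14.319). The tangent condition forces WK to be normal to KN, so KN runs along (−sin 10°, cos 10°); with |KN| = 28.9, N = (-29.904, 42.779). Then |AN| = |N − A| = 43.348.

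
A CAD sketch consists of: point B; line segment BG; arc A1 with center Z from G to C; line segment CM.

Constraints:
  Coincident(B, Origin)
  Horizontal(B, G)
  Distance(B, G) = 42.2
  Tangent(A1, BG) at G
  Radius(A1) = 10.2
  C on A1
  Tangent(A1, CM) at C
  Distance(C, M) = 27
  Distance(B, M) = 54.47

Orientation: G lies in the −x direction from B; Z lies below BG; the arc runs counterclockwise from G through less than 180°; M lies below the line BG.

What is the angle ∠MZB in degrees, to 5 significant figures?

95.703°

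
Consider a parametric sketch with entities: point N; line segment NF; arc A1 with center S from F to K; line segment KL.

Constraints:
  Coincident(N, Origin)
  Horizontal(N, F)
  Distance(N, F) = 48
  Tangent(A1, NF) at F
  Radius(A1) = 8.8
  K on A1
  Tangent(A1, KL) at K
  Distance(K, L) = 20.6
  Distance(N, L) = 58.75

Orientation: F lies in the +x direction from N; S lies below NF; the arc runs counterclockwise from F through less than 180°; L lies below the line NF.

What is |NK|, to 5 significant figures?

42.236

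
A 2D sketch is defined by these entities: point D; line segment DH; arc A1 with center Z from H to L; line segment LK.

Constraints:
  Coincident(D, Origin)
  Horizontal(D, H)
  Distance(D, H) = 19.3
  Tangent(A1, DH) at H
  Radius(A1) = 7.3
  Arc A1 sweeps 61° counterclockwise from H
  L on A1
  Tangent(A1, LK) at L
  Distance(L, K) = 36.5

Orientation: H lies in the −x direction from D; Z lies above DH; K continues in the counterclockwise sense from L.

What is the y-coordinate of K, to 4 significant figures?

35.68

D is at the origin; D and H share the same y with |DH| = 19.3 and H on the −x side, so H = (-19.30, 0.000). The tangent condition forces ZH to be normal to DH, so Z = H + (0, 7.3) = (-19.30, 7.300). On A1, H sits at bearing -90° from Z; a 61° counterclockwise sweep puts L at bearing -29°, so L = Z + 7.3·(cos -29°, sin -29°) = (-12.92, 3.761). The tangent condition forces ZL to be normal to LK, so LK runs along (−sin -29°, cos -29°); with |LK| = 36.5, K = (4.780, 35.68). So K.y = 35.68.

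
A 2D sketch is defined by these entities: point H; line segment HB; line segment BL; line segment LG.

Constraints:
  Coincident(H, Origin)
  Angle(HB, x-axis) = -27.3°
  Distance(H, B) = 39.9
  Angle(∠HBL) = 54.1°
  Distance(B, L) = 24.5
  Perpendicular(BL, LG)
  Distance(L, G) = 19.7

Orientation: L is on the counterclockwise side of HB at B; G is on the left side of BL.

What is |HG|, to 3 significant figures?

12.7

∠HBL = 54.1°, so BL runs at -27.3° + (180° − 54.1°) = 98.6° from the x-axis; with |BL| = 24.5, L = B + 24.5·(cos 98.6°, sin 98.6°) = (31.8, 5.92). BL is perpendicular to LG; with |LG| = 19.7 on the left of BL, G = L + 19.7·(-0.989, -0.150) = (12.3, 2.98). Then |HG| = |G − H| = 12.7.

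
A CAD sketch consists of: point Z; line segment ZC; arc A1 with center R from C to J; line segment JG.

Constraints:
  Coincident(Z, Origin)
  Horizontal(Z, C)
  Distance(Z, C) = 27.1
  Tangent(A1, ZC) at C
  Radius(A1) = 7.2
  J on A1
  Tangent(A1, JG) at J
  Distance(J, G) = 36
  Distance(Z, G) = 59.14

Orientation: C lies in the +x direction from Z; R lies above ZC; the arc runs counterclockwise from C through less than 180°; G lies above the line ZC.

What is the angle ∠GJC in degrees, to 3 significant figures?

143°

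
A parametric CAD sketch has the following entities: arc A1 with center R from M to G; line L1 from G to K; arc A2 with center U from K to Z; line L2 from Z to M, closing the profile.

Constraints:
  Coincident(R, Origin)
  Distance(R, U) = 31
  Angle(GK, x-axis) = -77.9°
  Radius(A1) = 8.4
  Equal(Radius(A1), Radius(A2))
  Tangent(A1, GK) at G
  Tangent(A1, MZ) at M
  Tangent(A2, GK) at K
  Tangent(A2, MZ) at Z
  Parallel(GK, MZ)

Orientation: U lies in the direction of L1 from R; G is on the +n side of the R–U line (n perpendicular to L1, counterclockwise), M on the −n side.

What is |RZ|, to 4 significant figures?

32.12

The slot axis is L1's direction at -77.9°, so u = (cos -77.9°, sin -77.9°) = (0.2096, -0.9778) and n = (−sin -77.9°, cos -77.9°) = (0.9778, 0.2096). R is at the origin and U lies 31.0 along u from R, so U = 31.0·u = (6.498, -30.31). Tangency of A1 to both parallel lines with radius 8.4 puts G and M at R ± 8.4·n: G = (8.213, 1.761), M = (-8.213, -1.761). Equal radii place K and Z the same way about U: K = U + 8.4·n = (14.71, -28.55), Z = U − 8.4·n = (-1.715, -32.07). Then |RZ| = |Z − R| = 32.12.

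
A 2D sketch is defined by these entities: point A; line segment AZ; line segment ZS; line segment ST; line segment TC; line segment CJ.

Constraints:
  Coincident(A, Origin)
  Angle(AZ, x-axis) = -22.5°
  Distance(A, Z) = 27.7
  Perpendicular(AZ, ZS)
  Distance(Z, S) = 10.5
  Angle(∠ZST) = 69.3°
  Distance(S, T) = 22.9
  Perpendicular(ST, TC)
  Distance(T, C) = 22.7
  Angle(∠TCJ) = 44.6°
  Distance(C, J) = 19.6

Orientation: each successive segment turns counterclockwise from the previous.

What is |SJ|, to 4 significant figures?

12.65

A is at the origin; AZ runs at -22.5° with length 27.7, so Z = (25.59, -10.60). AZ is perpendicular to ZS, so ZS runs at 67.50°; with |ZS| = 10.5, S = (29.61, -0.8996). ∠ZST = 69.3° gives ST at 178.2° from the x-axis; with |ST| = 22.9, T = (6.721, -0.1803). ST ⟂ TC, so TC runs at -91.80°; with |TC| = 22.7, C = (6.008, -22.87). ∠TCJ = 44.6° gives CJ at 43.60° from the x-axis; with |CJ| = 19.6, J = (20.20, -9.353). Then |SJ| = |J − S| = 12.65.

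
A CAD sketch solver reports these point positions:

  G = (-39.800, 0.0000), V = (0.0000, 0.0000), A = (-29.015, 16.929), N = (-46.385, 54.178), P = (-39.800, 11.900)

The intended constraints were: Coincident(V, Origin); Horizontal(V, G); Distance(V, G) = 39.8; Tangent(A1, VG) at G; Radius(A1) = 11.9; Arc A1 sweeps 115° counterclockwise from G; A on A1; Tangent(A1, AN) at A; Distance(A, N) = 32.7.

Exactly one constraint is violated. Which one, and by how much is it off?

Distance(A, N) = 32.7 — off by 8.40.

V = (0.00, 0.00) ✓; V.y = 0.00, G.y = 0.00 ✓; |VG| = 39.80 ✓; ∠(PG, GV) = 90.00° ✓; |PG| = 11.90 ✓; bearing(P→A) − bearing(P→G) = 115.0° ✓; |PA| = 11.90 ✓; ∠(PA, AN) = 90.00° ✓; |AN| = 41.10 ✗.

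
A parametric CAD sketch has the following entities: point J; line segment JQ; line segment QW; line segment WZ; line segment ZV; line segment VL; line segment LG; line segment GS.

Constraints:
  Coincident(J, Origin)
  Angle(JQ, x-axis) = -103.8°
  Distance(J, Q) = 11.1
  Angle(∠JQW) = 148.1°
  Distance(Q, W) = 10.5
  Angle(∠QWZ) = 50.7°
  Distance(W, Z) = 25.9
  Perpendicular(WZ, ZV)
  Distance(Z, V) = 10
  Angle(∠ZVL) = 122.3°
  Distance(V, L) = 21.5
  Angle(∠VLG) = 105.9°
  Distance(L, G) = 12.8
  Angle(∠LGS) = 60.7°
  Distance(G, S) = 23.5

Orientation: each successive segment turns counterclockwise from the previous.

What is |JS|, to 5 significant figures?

7.1444

∠VLG = 105.9° gives LG at -80.800° from the x-axis; with |LG| = 12.8, G = (-11.279, -15.308). ∠LGS = 60.7° gives GS at 38.500° from the x-axis; with |GS| = 23.5, S = (7.1121, -0.67932). Then |JS| = |S − J| = 7.1444.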